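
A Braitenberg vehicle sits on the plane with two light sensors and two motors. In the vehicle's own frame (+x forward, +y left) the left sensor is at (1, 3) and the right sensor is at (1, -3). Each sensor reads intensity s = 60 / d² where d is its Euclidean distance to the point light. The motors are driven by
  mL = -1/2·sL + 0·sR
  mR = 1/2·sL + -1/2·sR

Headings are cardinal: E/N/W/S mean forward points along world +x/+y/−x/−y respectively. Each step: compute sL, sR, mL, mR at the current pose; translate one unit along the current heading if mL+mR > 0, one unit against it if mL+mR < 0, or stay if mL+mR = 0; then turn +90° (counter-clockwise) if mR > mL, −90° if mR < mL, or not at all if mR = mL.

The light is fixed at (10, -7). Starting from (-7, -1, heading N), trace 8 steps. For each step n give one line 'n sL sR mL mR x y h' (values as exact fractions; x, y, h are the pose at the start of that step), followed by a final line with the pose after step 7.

n=0: pose=(-7,-1,N); sL=60/449, sR=12/49; mL=-30/449, mR=-1224/22001; mL+mR=-6/49 → advance -1; mR−mL=246/22001 → turn +1·90°
n=1: pose=(-7,-2,W); sL=15/82, sR=15/97; mL=-15/164, mR=225/15908; mL+mR=-15/194 → advance -1; mR−mL=420/3977 → turn +1·90°
n=2: pose=(-6,-2,S); sL=12/37, sR=60/377; mL=-6/37, mR=1152/13949; mL+mR=-30/377 → advance -1; mR−mL=3414/13949 → turn +1·90°
n=3: pose=(-6,-1,E); sL=10/51, sR=10/39; mL=-5/51, mR=-20/663; mL+mR=-5/39 → advance -1; mR−mL=15/221 → turn +1·90°
n=4: pose=(-7,-1,N); sL=60/449, sR=12/49; mL=-30/449, mR=-1224/22001; mL+mR=-6/49 → advance -1; mR−mL=246/22001 → turn +1·90°
n=5: pose=(-7,-2,W); sL=15/82, sR=15/97; mL=-15/164, mR=225/15908; mL+mR=-15/194 → advance -1; mR−mL=420/3977 → turn +1·90°
n=6: pose=(-6,-2,S); sL=12/37, sR=60/377; mL=-6/37, mR=1152/13949; mL+mR=-30/377 → advance -1; mR−mL=3414/13949 → turn +1·90°
n=7: pose=(-6,-1,E); sL=10/51, sR=10/39; mL=-5/51, mR=-20/663; mL+mR=-5/39 → advance -1; mR−mL=15/221 → turn +1·90°

0 60/449 12/49 -30/449 -1224/22001 -7 -1 N
1 15/82 15/97 -15/164 225/15908 -7 -2 W
2 12/37 60/377 -6/37 1152/13949 -6 -2 S
3 10/51 10/39 -5/51 -20/663 -6 -1 E
4 60/449 12/49 -30/449 -1224/22001 -7 -1 N
5 15/82 15/97 -15/164 225/15908 -7 -2 W
6 12/37 60/377 -6/37 1152/13949 -6 -2 S
7 10/51 10/39 -5/51 -20/663 -6 -1 E
final -7 -1 N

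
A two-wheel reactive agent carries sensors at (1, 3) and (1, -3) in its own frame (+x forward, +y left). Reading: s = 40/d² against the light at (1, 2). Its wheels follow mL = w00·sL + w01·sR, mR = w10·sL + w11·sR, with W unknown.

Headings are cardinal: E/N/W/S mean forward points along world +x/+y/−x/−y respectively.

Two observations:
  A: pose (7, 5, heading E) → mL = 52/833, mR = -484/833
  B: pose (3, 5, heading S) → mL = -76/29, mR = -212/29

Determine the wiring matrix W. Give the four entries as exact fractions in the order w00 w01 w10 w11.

obs A: pose=(7,5,E) → sL=8/17, sR=40/49, mL=52/833, mR=-484/833
obs B: pose=(3,5,S) → sL=40/29, sR=8, mL=-76/29, mR=-212/29
sensor matrix S = [[8/17, 40/49], [40/29, 8]]; det S = 63744/24157
solve [mL_A; mL_B] = S·[w00; w01] and [mR_A; mR_B] = S·[w10; w11]:
  w00 = 1, w01 = -1/2, w10 = 1/2, w11 = -1

1 -1/2 1/2 -1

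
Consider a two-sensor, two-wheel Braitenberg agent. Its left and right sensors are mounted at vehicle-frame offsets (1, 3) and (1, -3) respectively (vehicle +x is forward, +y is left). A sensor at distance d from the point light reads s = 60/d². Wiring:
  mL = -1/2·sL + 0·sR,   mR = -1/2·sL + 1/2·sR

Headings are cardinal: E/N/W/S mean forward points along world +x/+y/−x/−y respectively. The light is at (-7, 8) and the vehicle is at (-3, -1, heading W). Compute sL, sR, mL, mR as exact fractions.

20/51 4/3 -10/51 8/17

left sensor world pos  = (-4, -4); dL² = 153
right sensor world pos = (-4, 2); dR² = 45
sL = 60/153 = 20/51
sR = 60/45 = 4/3
mL = -1/2·sL + 0·sR = -10/51
mR = -1/2·sL + 1/2·sR = 8/17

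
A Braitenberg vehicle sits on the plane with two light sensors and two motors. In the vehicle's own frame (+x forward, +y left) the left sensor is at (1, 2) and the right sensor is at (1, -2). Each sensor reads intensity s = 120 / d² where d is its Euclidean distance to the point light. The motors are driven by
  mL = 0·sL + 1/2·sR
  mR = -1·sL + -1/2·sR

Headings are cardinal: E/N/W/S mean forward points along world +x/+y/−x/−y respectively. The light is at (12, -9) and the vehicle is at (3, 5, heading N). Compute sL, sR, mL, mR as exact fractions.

60/173 60/137 30/137 -13410/23701

left sensor world pos  = (1, 6); dL² = 346
right sensor world pos = (5, 6); dR² = 274
sL = 120/346 = 60/173
sR = 120/274 = 60/137
mL = 0·sL + 1/2·sR = 30/137
mR = -1·sL + -1/2·sR = -13410/23701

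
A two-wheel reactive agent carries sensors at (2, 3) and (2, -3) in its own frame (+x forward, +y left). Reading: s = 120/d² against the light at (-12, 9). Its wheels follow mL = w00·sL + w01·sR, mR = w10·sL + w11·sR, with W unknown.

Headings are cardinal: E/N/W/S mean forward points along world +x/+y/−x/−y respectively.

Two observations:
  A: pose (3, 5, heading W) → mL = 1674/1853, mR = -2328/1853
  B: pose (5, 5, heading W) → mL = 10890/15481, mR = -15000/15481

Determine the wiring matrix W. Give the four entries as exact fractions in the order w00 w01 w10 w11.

1 1/2 -1 -1

obs A: pose=(3,5,W) → sL=60/109, sR=12/17, mL=1674/1853, mR=-2328/1853
obs B: pose=(5,5,W) → sL=60/137, sR=60/113, mL=10890/15481, mR=-15000/15481
sensor matrix S = [[60/109, 12/17], [60/137, 60/113]]; det S = -483840/28686293
solve [mL_A; mL_B] = S·[w00; w01] and [mR_A; mR_B] = S·[w10; w11]:
  w00 = 1, w01 = 1/2, w10 = -1, w11 = -1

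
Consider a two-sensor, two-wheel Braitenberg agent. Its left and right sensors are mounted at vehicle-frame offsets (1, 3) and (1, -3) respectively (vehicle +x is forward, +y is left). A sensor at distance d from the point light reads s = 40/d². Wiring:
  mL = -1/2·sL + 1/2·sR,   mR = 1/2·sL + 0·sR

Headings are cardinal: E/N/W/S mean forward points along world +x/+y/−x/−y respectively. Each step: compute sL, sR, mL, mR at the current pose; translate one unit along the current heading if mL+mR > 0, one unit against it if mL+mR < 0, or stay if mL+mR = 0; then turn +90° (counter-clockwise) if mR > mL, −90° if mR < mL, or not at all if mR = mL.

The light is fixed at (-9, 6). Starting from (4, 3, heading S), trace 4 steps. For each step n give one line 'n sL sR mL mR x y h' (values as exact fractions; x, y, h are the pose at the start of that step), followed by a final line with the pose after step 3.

0 5/34 10/29 195/1972 5/68 4 3 S
1 40/193 8/29 192/5597 20/193 4 2 W
2 4/25 20/53 144/1325 2/25 3 2 S
3 8/37 8/25 48/925 4/37 3 1 W
final 2 1 S

n=0: pose=(4,3,S); sL=5/34, sR=10/29; mL=195/1972, mR=5/68; mL+mR=5/29 → advance +1; mR−mL=-25/986 → turn -1·90°
n=1: pose=(4,2,W); sL=40/193, sR=8/29; mL=192/5597, mR=20/193; mL+mR=4/29 → advance +1; mR−mL=388/5597 → turn +1·90°
n=2: pose=(3,2,S); sL=4/25, sR=20/53; mL=144/1325, mR=2/25; mL+mR=10/53 → advance +1; mR−mL=-38/1325 → turn -1·90°
n=3: pose=(3,1,W); sL=8/37, sR=8/25; mL=48/925, mR=4/37; mL+mR=4/25 → advance +1; mR−mL=52/925 → turn +1·90°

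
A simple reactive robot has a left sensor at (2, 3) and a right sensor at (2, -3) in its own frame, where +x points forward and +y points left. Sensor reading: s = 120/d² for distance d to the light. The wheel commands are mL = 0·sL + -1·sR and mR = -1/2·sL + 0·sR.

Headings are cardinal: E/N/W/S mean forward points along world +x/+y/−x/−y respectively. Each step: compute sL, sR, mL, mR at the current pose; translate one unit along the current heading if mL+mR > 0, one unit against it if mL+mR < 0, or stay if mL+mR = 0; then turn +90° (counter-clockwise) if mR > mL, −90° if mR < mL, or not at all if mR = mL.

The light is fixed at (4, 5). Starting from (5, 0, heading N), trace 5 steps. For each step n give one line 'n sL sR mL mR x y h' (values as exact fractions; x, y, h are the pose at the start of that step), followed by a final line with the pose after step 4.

n=0: pose=(5,0,N); sL=120/13, sR=24/5; mL=-24/5, mR=-60/13; mL+mR=-612/65 → advance -1; mR−mL=12/65 → turn +1·90°
n=1: pose=(5,-1,W); sL=60/41, sR=12; mL=-12, mR=-30/41; mL+mR=-522/41 → advance -1; mR−mL=462/41 → turn +1·90°
n=2: pose=(6,-1,S); sL=120/89, sR=24/13; mL=-24/13, mR=-60/89; mL+mR=-2916/1157 → advance -1; mR−mL=1356/1157 → turn +1·90°
n=3: pose=(6,0,E); sL=6, sR=3/2; mL=-3/2, mR=-3; mL+mR=-9/2 → advance -1; mR−mL=-3/2 → turn -1·90°
n=4: pose=(5,0,S); sL=24/13, sR=120/53; mL=-120/53, mR=-12/13; mL+mR=-2196/689 → advance -1; mR−mL=924/689 → turn +1·90°

0 120/13 24/5 -24/5 -60/13 5 0 N
1 60/41 12 -12 -30/41 5 -1 W
2 120/89 24/13 -24/13 -60/89 6 -1 S
3 6 3/2 -3/2 -3 6 0 E
4 24/13 120/53 -120/53 -12/13 5 0 S
final 5 1 E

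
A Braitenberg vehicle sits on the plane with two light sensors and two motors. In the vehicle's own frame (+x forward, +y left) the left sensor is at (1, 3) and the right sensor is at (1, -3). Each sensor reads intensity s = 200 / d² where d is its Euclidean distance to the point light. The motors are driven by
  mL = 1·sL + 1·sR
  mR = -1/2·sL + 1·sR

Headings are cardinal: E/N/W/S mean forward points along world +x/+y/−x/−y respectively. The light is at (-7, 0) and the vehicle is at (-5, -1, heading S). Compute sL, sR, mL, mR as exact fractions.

200/29 40 1360/29 1060/29

left sensor world pos  = (-2, -2); dL² = 29
right sensor world pos = (-8, -2); dR² = 5
sL = 200/29 = 200/29
sR = 200/5 = 40
mL = 1·sL + 1·sR = 1360/29
mR = -1/2·sL + 1·sR = 1060/29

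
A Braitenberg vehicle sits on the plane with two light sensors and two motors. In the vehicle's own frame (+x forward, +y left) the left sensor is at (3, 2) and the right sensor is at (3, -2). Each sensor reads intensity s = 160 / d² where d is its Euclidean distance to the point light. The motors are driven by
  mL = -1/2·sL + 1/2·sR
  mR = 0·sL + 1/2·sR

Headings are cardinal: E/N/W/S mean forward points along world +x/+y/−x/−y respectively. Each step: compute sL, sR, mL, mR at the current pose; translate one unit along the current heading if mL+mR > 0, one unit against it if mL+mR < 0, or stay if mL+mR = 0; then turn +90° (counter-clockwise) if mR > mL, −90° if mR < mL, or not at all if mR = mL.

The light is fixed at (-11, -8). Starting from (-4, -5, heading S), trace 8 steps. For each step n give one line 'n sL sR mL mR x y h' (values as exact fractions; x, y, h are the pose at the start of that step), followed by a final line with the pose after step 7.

n=0: pose=(-4,-5,S); sL=160/81, sR=32/5; mL=896/405, mR=16/5; mL+mR=2192/405 → advance +1; mR−mL=80/81 → turn +1·90°
n=1: pose=(-4,-6,E); sL=40/29, sR=8/5; mL=16/145, mR=4/5; mL+mR=132/145 → advance +1; mR−mL=20/29 → turn +1·90°
n=2: pose=(-3,-6,N); sL=160/61, sR=32/25; mL=-1024/1525, mR=16/25; mL+mR=-48/1525 → advance -1; mR−mL=80/61 → turn +1·90°
n=3: pose=(-3,-7,W); sL=80/13, sR=80/17; mL=-160/221, mR=40/17; mL+mR=360/221 → advance +1; mR−mL=40/13 → turn +1·90°
n=4: pose=(-4,-7,S); sL=32/17, sR=160/29; mL=896/493, mR=80/29; mL+mR=2256/493 → advance +1; mR−mL=16/17 → turn +1·90°
n=5: pose=(-4,-8,E); sL=20/13, sR=20/13; mL=0, mR=10/13; mL+mR=10/13 → advance +1; mR−mL=10/13 → turn +1·90°
n=6: pose=(-3,-8,N); sL=32/9, sR=160/109; mL=-1024/981, mR=80/109; mL+mR=-304/981 → advance -1; mR−mL=16/9 → turn +1·90°
n=7: pose=(-3,-9,W); sL=80/17, sR=80/13; mL=160/221, mR=40/13; mL+mR=840/221 → advance +1; mR−mL=40/17 → turn +1·90°

0 160/81 32/5 896/405 16/5 -4 -5 S
1 40/29 8/5 16/145 4/5 -4 -6 E
2 160/61 32/25 -1024/1525 16/25 -3 -6 N
3 80/13 80/17 -160/221 40/17 -3 -7 W
4 32/17 160/29 896/493 80/29 -4 -7 S
5 20/13 20/13 0 10/13 -4 -8 E
6 32/9 160/109 -1024/981 80/109 -3 -8 N
7 80/17 80/13 160/221 40/13 -3 -9 W
final -4 -9 S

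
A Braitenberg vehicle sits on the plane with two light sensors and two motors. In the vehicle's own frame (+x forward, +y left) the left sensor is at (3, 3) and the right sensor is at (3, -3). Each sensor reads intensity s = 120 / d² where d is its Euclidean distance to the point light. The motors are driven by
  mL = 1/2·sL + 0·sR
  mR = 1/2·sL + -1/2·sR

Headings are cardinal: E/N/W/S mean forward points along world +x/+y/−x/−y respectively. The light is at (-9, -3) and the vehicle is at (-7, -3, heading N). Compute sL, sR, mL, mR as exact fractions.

left sensor world pos  = (-10, 0); dL² = 10
right sensor world pos = (-4, 0); dR² = 34
sL = 120/10 = 12
sR = 120/34 = 60/17
mL = 1/2·sL + 0·sR = 6
mR = 1/2·sL + -1/2·sR = 72/17

12 60/17 6 72/17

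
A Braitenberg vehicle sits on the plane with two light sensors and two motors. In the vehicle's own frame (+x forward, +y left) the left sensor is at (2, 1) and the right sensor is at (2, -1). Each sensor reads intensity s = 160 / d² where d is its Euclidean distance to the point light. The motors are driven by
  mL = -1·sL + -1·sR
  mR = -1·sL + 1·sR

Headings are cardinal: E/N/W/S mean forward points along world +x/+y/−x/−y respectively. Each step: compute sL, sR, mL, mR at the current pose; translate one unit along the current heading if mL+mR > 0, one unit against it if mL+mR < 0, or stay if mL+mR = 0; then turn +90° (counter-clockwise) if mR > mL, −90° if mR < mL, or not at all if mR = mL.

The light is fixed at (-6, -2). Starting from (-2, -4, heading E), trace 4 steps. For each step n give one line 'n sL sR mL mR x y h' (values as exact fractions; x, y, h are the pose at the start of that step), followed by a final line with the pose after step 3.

0 160/37 32/9 -2624/333 -256/333 -2 -4 E
1 40 10 -50 -30 -3 -4 N
2 160/17 32 -704/17 384/17 -3 -5 W
3 16/5 80/17 -672/85 128/85 -2 -5 S
final -2 -4 E

n=0: pose=(-2,-4,E); sL=160/37, sR=32/9; mL=-2624/333, mR=-256/333; mL+mR=-320/37 → advance -1; mR−mL=64/9 → turn +1·90°
n=1: pose=(-3,-4,N); sL=40, sR=10; mL=-50, mR=-30; mL+mR=-80 → advance -1; mR−mL=20 → turn +1·90°
n=2: pose=(-3,-5,W); sL=160/17, sR=32; mL=-704/17, mR=384/17; mL+mR=-320/17 → advance -1; mR−mL=64 → turn +1·90°
n=3: pose=(-2,-5,S); sL=16/5, sR=80/17; mL=-672/85, mR=128/85; mL+mR=-32/5 → advance -1; mR−mL=160/17 → turn +1·90°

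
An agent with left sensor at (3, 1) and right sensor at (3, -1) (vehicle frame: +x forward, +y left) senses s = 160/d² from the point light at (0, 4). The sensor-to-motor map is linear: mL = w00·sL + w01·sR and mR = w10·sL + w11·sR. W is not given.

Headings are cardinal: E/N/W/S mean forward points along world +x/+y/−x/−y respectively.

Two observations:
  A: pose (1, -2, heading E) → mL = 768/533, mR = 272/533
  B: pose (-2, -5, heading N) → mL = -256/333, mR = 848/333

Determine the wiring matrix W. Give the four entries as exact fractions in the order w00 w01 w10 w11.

1 -1 -1/2 1

obs A: pose=(1,-2,E) → sL=160/41, sR=32/13, mL=768/533, mR=272/533
obs B: pose=(-2,-5,N) → sL=32/9, sR=160/37, mL=-256/333, mR=848/333
sensor matrix S = [[160/41, 32/13], [32/9, 160/37]]; det S = 1441792/177489
solve [mL_A; mL_B] = S·[w00; w01] and [mR_A; mR_B] = S·[w10; w11]:
  w00 = 1, w01 = -1, w10 = -1/2, w11 = 1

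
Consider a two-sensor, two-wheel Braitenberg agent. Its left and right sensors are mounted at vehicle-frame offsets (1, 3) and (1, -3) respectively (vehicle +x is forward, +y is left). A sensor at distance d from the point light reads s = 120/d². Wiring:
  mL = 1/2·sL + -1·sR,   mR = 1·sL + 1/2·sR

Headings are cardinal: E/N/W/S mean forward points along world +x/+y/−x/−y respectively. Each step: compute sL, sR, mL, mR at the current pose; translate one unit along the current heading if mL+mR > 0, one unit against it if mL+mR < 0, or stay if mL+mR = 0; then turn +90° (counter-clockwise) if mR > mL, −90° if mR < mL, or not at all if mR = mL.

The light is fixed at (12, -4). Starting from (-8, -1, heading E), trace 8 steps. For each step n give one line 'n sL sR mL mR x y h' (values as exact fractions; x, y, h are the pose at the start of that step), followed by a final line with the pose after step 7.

0 120/397 120/361 -25980/143317 67140/143317 -8 -1 E
1 6/25 15/34 -273/850 783/1700 -7 -1 N
2 120/401 120/449 -21180/180049 77940/180049 -7 0 W
3 60/149 60/269 -870/40081 20610/40081 -8 0 S
4 120/397 120/361 -25980/143317 67140/143317 -8 -1 E
5 6/25 15/34 -273/850 783/1700 -7 -1 N
6 120/401 120/449 -21180/180049 77940/180049 -7 0 W
7 60/149 60/269 -870/40081 20610/40081 -8 0 S
final -8 -1 E

n=0: pose=(-8,-1,E); sL=120/397, sR=120/361; mL=-25980/143317, mR=67140/143317; mL+mR=41160/143317 → advance +1; mR−mL=93120/143317 → turn +1·90°
n=1: pose=(-7,-1,N); sL=6/25, sR=15/34; mL=-273/850, mR=783/1700; mL+mR=237/1700 → advance +1; mR−mL=1329/1700 → turn +1·90°
n=2: pose=(-7,0,W); sL=120/401, sR=120/449; mL=-21180/180049, mR=77940/180049; mL+mR=56760/180049 → advance +1; mR−mL=99120/180049 → turn +1·90°
n=3: pose=(-8,0,S); sL=60/149, sR=60/269; mL=-870/40081, mR=20610/40081; mL+mR=19740/40081 → advance +1; mR−mL=21480/40081 → turn +1·90°
n=4: pose=(-8,-1,E); sL=120/397, sR=120/361; mL=-25980/143317, mR=67140/143317; mL+mR=41160/143317 → advance +1; mR−mL=93120/143317 → turn +1·90°
n=5: pose=(-7,-1,N); sL=6/25, sR=15/34; mL=-273/850, mR=783/1700; mL+mR=237/1700 → advance +1; mR−mL=1329/1700 → turn +1·90°
n=6: pose=(-7,0,W); sL=120/401, sR=120/449; mL=-21180/180049, mR=77940/180049; mL+mR=56760/180049 → advance +1; mR−mL=99120/180049 → turn +1·90°
n=7: pose=(-8,0,S); sL=60/149, sR=60/269; mL=-870/40081, mR=20610/40081; mL+mR=19740/40081 → advance +1; mR−mL=21480/40081 → turn +1·90°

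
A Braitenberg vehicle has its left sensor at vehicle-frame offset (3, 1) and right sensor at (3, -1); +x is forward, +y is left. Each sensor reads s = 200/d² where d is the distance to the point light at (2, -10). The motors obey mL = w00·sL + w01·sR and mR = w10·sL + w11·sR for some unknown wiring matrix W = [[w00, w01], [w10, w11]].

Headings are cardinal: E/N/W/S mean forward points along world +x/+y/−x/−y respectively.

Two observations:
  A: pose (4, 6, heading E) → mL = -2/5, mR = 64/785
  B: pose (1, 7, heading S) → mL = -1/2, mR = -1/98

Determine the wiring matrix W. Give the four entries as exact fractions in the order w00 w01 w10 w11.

obs A: pose=(4,6,E) → sL=100/157, sR=4/5, mL=-2/5, mR=64/785
obs B: pose=(1,7,S) → sL=50/49, sR=1, mL=-1/2, mR=-1/98
sensor matrix S = [[100/157, 4/5], [50/49, 1]]; det S = -1380/7693
solve [mL_A; mL_B] = S·[w00; w01] and [mR_A; mR_B] = S·[w10; w11]:
  w00 = 0, w01 = -1/2, w10 = -1/2, w11 = 1/2

0 -1/2 -1/2 1/2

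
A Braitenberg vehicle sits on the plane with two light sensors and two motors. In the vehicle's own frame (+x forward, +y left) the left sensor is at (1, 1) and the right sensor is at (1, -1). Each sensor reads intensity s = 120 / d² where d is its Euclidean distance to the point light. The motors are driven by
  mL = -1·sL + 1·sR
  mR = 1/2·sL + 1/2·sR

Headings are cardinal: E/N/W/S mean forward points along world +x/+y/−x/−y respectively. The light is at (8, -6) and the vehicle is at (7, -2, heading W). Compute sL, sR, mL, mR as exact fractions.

120/13 120/29 -1920/377 2520/377

left sensor world pos  = (6, -3); dL² = 13
right sensor world pos = (6, -1); dR² = 29
sL = 120/13 = 120/13
sR = 120/29 = 120/29
mL = -1·sL + 1·sR = -1920/377
mR = 1/2·sL + 1/2·sR = 2520/377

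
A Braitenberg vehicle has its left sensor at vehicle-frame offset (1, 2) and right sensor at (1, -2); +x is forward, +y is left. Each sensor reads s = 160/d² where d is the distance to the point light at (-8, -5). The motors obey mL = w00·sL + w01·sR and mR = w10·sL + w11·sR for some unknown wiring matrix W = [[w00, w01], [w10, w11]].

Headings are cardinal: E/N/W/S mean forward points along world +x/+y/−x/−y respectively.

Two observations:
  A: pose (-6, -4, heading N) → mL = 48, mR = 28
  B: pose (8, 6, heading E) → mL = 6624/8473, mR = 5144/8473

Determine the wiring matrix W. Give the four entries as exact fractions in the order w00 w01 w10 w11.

obs A: pose=(-6,-4,N) → sL=40, sR=8, mL=48, mR=28
obs B: pose=(8,6,E) → sL=80/229, sR=16/37, mL=6624/8473, mR=5144/8473
sensor matrix S = [[40, 8], [80/229, 16/37]]; det S = 122880/8473
solve [mL_A; mL_B] = S·[w00; w01] and [mR_A; mR_B] = S·[w10; w11]:
  w00 = 1, w01 = 1, w10 = 1/2, w11 = 1

1 1 1/2 1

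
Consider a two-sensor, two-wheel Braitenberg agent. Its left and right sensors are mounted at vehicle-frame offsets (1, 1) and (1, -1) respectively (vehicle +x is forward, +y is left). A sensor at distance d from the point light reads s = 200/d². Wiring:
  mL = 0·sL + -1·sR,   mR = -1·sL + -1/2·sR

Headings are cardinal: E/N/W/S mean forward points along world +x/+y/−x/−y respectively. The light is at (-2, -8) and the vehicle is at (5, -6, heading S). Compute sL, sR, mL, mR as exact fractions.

40/13 200/37 -200/37 -2780/481

left sensor world pos  = (6, -7); dL² = 65
right sensor world pos = (4, -7); dR² = 37
sL = 200/65 = 40/13
sR = 200/37 = 200/37
mL = 0·sL + -1·sR = -200/37
mR = -1·sL + -1/2·sR = -2780/481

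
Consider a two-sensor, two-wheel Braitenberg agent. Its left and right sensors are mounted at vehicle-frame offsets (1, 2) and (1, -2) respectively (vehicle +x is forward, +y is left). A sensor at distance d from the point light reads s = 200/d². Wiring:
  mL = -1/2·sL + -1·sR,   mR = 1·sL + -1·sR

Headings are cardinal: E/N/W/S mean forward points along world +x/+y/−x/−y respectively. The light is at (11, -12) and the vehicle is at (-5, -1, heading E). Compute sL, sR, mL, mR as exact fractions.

100/197 100/153 -27350/30141 -4400/30141

left sensor world pos  = (-4, 1); dL² = 394
right sensor world pos = (-4, -3); dR² = 306
sL = 200/394 = 100/197
sR = 200/306 = 100/153
mL = -1/2·sL + -1·sR = -27350/30141
mR = 1·sL + -1·sR = -4400/30141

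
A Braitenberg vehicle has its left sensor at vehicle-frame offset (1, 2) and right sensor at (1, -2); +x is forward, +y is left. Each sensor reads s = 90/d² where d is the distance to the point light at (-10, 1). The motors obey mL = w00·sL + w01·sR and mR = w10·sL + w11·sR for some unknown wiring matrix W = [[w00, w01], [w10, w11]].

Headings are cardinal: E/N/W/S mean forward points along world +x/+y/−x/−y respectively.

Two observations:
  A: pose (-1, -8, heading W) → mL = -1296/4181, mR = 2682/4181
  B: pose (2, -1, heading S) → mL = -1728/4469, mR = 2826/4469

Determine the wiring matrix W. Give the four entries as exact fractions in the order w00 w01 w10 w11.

1 -1 1/2 1/2

obs A: pose=(-1,-8,W) → sL=18/37, sR=90/113, mL=-1296/4181, mR=2682/4181
obs B: pose=(2,-1,S) → sL=18/41, sR=90/109, mL=-1728/4469, mR=2826/4469
sensor matrix S = [[18/37, 90/113], [18/41, 90/109]]; det S = 972000/18684889
solve [mL_A; mL_B] = S·[w00; w01] and [mR_A; mR_B] = S·[w10; w11]:
  w00 = 1, w01 = -1, w10 = 1/2, w11 = 1/2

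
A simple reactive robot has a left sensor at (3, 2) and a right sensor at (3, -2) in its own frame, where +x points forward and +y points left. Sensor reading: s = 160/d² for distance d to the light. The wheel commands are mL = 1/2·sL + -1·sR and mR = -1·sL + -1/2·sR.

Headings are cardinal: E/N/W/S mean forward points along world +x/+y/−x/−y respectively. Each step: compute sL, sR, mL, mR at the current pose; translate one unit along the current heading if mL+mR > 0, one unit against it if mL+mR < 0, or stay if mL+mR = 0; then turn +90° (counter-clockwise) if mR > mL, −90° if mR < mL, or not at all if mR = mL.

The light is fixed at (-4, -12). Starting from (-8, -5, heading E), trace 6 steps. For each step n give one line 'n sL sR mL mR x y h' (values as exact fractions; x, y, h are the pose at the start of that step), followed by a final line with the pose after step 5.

0 80/41 80/13 -2760/533 -2680/533 -8 -5 E
1 160/149 160/109 -15120/16241 -29360/16241 -9 -5 N
2 40/17 8 -116/17 -108/17 -9 -6 E
3 32/29 160/97 -3088/2813 -5424/2813 -10 -6 N
4 80/29 80/9 -1960/261 -1880/261 -10 -7 E
5 32/29 160/89 -3216/2581 -5168/2581 -11 -7 N
final -11 -8 E

n=0: pose=(-8,-5,E); sL=80/41, sR=80/13; mL=-2760/533, mR=-2680/533; mL+mR=-5440/533 → advance -1; mR−mL=80/533 → turn +1·90°
n=1: pose=(-9,-5,N); sL=160/149, sR=160/109; mL=-15120/16241, mR=-29360/16241; mL+mR=-44480/16241 → advance -1; mR−mL=-14240/16241 → turn -1·90°
n=2: pose=(-9,-6,E); sL=40/17, sR=8; mL=-116/17, mR=-108/17; mL+mR=-224/17 → advance -1; mR−mL=8/17 → turn +1·90°
n=3: pose=(-10,-6,N); sL=32/29, sR=160/97; mL=-3088/2813, mR=-5424/2813; mL+mR=-8512/2813 → advance -1; mR−mL=-2336/2813 → turn -1·90°
n=4: pose=(-10,-7,E); sL=80/29, sR=80/9; mL=-1960/261, mR=-1880/261; mL+mR=-1280/87 → advance -1; mR−mL=80/261 → turn +1·90°
n=5: pose=(-11,-7,N); sL=32/29, sR=160/89; mL=-3216/2581, mR=-5168/2581; mL+mR=-8384/2581 → advance -1; mR−mL=-1952/2581 → turn -1·90°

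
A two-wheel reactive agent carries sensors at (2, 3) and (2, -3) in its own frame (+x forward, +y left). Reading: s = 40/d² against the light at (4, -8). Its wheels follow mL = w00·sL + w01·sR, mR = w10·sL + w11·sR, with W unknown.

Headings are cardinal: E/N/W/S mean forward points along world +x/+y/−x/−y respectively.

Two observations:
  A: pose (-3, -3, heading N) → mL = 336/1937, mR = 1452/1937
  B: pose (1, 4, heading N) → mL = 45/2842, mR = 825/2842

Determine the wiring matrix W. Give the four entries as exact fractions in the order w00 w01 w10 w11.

obs A: pose=(-3,-3,N) → sL=40/149, sR=8/13, mL=336/1937, mR=1452/1937
obs B: pose=(1,4,N) → sL=5/29, sR=10/49, mL=45/2842, mR=825/2842
sensor matrix S = [[40/149, 8/13], [5/29, 10/49]]; det S = -141240/2752477
solve [mL_A; mL_B] = S·[w00; w01] and [mR_A; mR_B] = S·[w10; w11]:
  w00 = -1/2, w01 = 1/2, w10 = 1/2, w11 = 1

-1/2 1/2 1/2 1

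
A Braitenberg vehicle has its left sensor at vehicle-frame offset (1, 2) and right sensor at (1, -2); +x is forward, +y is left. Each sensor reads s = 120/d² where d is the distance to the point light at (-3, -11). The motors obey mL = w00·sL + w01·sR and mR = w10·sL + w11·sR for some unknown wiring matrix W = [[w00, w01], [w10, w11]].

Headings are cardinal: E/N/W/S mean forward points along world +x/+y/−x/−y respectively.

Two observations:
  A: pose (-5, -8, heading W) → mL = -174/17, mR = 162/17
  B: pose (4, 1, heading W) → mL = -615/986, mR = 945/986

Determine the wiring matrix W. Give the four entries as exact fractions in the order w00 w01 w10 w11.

-1 1/2 1/2 1

obs A: pose=(-5,-8,W) → sL=12, sR=60/17, mL=-174/17, mR=162/17
obs B: pose=(4,1,W) → sL=15/17, sR=15/29, mL=-615/986, mR=945/986
sensor matrix S = [[12, 60/17], [15/17, 15/29]]; det S = 25920/8381
solve [mL_A; mL_B] = S·[w00; w01] and [mR_A; mR_B] = S·[w10; w11]:
  w00 = -1, w01 = 1/2, w10 = 1/2, w11 = 1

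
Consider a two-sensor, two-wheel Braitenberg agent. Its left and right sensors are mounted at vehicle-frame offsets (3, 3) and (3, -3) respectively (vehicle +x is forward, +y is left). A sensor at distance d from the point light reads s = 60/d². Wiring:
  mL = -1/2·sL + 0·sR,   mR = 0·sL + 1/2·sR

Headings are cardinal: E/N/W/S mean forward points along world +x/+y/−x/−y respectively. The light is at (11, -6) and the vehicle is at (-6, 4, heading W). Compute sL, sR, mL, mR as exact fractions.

left sensor world pos  = (-9, 1); dL² = 449
right sensor world pos = (-9, 7); dR² = 569
sL = 60/449 = 60/449
sR = 60/569 = 60/569
mL = -1/2·sL + 0·sR = -30/449
mR = 0·sL + 1/2·sR = 30/569

60/449 60/569 -30/449 30/569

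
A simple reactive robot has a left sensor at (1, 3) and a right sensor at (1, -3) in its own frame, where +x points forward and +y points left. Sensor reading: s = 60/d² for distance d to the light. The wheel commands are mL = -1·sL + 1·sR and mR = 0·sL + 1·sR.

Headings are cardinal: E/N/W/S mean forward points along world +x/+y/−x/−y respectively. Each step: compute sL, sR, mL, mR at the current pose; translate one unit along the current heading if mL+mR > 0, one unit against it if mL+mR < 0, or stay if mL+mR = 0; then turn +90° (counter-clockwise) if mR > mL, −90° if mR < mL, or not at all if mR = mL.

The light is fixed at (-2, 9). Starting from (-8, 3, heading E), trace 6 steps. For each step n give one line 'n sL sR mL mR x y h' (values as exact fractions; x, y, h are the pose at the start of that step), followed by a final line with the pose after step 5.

0 30/17 30/53 -1080/901 30/53 -8 3 E
1 12/25 60/41 1008/1025 60/41 -9 3 N
2 15/32 15/17 225/544 15/17 -9 4 W
3 60/61 60/157 -5760/9577 60/157 -10 4 S
4 6/5 30/49 -144/245 30/49 -10 5 E
5 60/109 12/5 1008/545 12/5 -9 5 N
final -9 6 W

n=0: pose=(-8,3,E); sL=30/17, sR=30/53; mL=-1080/901, mR=30/53; mL+mR=-570/901 → advance -1; mR−mL=30/17 → turn +1·90°
n=1: pose=(-9,3,N); sL=12/25, sR=60/41; mL=1008/1025, mR=60/41; mL+mR=2508/1025 → advance +1; mR−mL=12/25 → turn +1·90°
n=2: pose=(-9,4,W); sL=15/32, sR=15/17; mL=225/544, mR=15/17; mL+mR=705/544 → advance +1; mR−mL=15/32 → turn +1·90°
n=3: pose=(-10,4,S); sL=60/61, sR=60/157; mL=-5760/9577, mR=60/157; mL+mR=-2100/9577 → advance -1; mR−mL=60/61 → turn +1·90°
n=4: pose=(-10,5,E); sL=6/5, sR=30/49; mL=-144/245, mR=30/49; mL+mR=6/245 → advance +1; mR−mL=6/5 → turn +1·90°
n=5: pose=(-9,5,N); sL=60/109, sR=12/5; mL=1008/545, mR=12/5; mL+mR=2316/545 → advance +1; mR−mL=60/109 → turn +1·90°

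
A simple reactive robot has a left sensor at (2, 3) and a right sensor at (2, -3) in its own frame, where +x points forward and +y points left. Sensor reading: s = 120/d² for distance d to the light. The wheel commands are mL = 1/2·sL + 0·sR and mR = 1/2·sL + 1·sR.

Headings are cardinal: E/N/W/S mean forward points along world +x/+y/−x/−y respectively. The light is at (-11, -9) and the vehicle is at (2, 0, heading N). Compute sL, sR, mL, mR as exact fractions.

left sensor world pos  = (-1, 2); dL² = 221
right sensor world pos = (5, 2); dR² = 377
sL = 120/221 = 120/221
sR = 120/377 = 120/377
mL = 1/2·sL + 0·sR = 60/221
mR = 1/2·sL + 1·sR = 3780/6409

120/221 120/377 60/221 3780/6409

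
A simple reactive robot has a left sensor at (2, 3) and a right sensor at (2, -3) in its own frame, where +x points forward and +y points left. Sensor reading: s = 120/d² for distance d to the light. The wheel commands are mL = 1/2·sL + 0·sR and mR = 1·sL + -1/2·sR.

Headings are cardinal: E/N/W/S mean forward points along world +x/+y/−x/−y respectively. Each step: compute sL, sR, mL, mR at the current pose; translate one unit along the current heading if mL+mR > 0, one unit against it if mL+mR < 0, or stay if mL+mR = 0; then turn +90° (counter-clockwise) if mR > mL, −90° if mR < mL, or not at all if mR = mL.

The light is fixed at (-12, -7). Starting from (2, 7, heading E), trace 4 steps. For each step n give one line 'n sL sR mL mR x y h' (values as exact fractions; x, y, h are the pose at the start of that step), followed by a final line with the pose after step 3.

n=0: pose=(2,7,E); sL=24/109, sR=120/377; mL=12/109, mR=2508/41093; mL+mR=7032/41093 → advance +1; mR−mL=-2016/41093 → turn -1·90°
n=1: pose=(3,7,S); sL=10/39, sR=5/12; mL=5/39, mR=5/104; mL+mR=55/312 → advance +1; mR−mL=-25/312 → turn -1·90°
n=2: pose=(3,6,W); sL=120/269, sR=24/85; mL=60/269, mR=6972/22865; mL+mR=12072/22865 → advance +1; mR−mL=1872/22865 → turn +1·90°
n=3: pose=(2,6,S); sL=12/41, sR=60/121; mL=6/41, mR=222/4961; mL+mR=948/4961 → advance +1; mR−mL=-504/4961 → turn -1·90°

0 24/109 120/377 12/109 2508/41093 2 7 E
1 10/39 5/12 5/39 5/104 3 7 S
2 120/269 24/85 60/269 6972/22865 3 6 W
3 12/41 60/121 6/41 222/4961 2 6 S
final 2 5 W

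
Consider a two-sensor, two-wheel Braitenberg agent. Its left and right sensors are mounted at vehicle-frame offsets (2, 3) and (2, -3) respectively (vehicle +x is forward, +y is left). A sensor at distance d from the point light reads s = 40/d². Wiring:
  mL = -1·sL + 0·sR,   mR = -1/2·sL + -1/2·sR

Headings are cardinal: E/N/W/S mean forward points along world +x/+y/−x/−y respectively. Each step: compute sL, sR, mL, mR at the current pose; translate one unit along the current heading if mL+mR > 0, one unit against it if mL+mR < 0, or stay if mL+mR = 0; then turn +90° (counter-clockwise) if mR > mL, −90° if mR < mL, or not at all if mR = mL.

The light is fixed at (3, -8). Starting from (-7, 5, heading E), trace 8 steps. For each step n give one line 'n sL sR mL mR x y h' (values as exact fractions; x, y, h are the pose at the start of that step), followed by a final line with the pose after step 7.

n=0: pose=(-7,5,E); sL=1/8, sR=10/41; mL=-1/8, mR=-121/656; mL+mR=-203/656 → advance -1; mR−mL=-39/656 → turn -1·90°
n=1: pose=(-8,5,S); sL=8/37, sR=40/317; mL=-8/37, mR=-2008/11729; mL+mR=-4544/11729 → advance -1; mR−mL=528/11729 → turn +1·90°
n=2: pose=(-8,6,E); sL=4/37, sR=20/101; mL=-4/37, mR=-572/3737; mL+mR=-976/3737 → advance -1; mR−mL=-168/3737 → turn -1·90°
n=3: pose=(-9,6,S); sL=8/45, sR=40/369; mL=-8/45, mR=-88/615; mL+mR=-592/1845 → advance -1; mR−mL=64/1845 → turn +1·90°
n=4: pose=(-9,7,E); sL=5/53, sR=10/61; mL=-5/53, mR=-835/6466; mL+mR=-1445/6466 → advance -1; mR−mL=-225/6466 → turn -1·90°
n=5: pose=(-10,7,S); sL=40/269, sR=8/85; mL=-40/269, mR=-2776/22865; mL+mR=-6176/22865 → advance -1; mR−mL=624/22865 → turn +1·90°
n=6: pose=(-10,8,E); sL=20/241, sR=4/29; mL=-20/241, mR=-772/6989; mL+mR=-1352/6989 → advance -1; mR−mL=-192/6989 → turn -1·90°
n=7: pose=(-11,8,S); sL=40/317, sR=8/97; mL=-40/317, mR=-3208/30749; mL+mR=-7088/30749 → advance -1; mR−mL=672/30749 → turn +1·90°

0 1/8 10/41 -1/8 -121/656 -7 5 E
1 8/37 40/317 -8/37 -2008/11729 -8 5 S
2 4/37 20/101 -4/37 -572/3737 -8 6 E
3 8/45 40/369 -8/45 -88/615 -9 6 S
4 5/53 10/61 -5/53 -835/6466 -9 7 E
5 40/269 8/85 -40/269 -2776/22865 -10 7 S
6 20/241 4/29 -20/241 -772/6989 -10 8 E
7 40/317 8/97 -40/317 -3208/30749 -11 8 S
final -11 9 E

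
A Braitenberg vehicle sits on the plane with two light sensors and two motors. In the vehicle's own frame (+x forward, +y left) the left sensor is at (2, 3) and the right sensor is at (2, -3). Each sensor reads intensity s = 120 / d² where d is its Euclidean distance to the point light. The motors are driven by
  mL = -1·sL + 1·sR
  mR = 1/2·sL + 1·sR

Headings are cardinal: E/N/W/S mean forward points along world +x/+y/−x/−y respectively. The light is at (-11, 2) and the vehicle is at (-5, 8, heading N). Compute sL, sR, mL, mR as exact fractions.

left sensor world pos  = (-8, 10); dL² = 73
right sensor world pos = (-2, 10); dR² = 145
sL = 120/73 = 120/73
sR = 120/145 = 24/29
mL = -1·sL + 1·sR = -1728/2117
mR = 1/2·sL + 1·sR = 3492/2117

120/73 24/29 -1728/2117 3492/2117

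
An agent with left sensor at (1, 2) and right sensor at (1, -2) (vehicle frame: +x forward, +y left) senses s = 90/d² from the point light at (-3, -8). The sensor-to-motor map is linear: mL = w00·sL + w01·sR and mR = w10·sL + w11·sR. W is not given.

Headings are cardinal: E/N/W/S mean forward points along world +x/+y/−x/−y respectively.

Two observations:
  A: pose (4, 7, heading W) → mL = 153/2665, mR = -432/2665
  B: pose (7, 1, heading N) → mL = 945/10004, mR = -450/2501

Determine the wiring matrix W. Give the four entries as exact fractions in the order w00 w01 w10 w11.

obs A: pose=(4,7,W) → sL=18/41, sR=18/65, mL=153/2665, mR=-432/2665
obs B: pose=(7,1,N) → sL=45/82, sR=45/122, mL=945/10004, mR=-450/2501
sensor matrix S = [[18/41, 18/65], [45/82, 45/122]]; det S = 324/32513
solve [mL_A; mL_B] = S·[w00; w01] and [mR_A; mR_B] = S·[w10; w11]:
  w00 = -1/2, w01 = 1, w10 = -1, w11 = 1

-1/2 1 -1 1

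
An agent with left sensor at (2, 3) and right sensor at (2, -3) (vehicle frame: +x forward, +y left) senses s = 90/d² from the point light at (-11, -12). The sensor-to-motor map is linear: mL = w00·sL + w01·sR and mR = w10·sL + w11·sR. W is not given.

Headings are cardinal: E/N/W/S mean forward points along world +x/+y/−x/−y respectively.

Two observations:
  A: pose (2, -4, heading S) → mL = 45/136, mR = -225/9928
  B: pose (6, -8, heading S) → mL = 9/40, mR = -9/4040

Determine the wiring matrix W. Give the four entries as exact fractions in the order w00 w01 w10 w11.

0 1/2 1 -1/2

obs A: pose=(2,-4,S) → sL=45/146, sR=45/68, mL=45/136, mR=-225/9928
obs B: pose=(6,-8,S) → sL=45/202, sR=9/20, mL=9/40, mR=-9/4040
sensor matrix S = [[45/146, 45/68], [45/202, 9/20]]; det S = -2187/250682
solve [mL_A; mL_B] = S·[w00; w01] and [mR_A; mR_B] = S·[w10; w11]:
  w00 = 0, w01 = 1/2, w10 = 1, w11 = -1/2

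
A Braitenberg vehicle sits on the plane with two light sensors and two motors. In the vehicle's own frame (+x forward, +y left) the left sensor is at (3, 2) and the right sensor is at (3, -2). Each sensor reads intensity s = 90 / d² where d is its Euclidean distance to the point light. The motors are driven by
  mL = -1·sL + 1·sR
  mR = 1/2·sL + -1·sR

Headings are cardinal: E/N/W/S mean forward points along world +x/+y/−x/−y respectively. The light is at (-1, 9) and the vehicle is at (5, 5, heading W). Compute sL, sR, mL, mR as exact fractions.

left sensor world pos  = (2, 3); dL² = 45
right sensor world pos = (2, 7); dR² = 13
sL = 90/45 = 2
sR = 90/13 = 90/13
mL = -1·sL + 1·sR = 64/13
mR = 1/2·sL + -1·sR = -77/13

2 90/13 64/13 -77/13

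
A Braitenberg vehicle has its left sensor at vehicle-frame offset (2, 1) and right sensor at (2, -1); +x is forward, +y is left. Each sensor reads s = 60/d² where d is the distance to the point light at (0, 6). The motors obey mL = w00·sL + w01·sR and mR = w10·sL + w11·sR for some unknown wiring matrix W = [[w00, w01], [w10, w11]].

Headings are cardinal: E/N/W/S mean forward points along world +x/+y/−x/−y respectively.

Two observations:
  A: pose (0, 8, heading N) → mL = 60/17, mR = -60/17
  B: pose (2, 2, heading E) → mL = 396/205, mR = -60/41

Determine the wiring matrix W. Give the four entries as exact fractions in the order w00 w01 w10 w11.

1/2 1/2 0 -1

obs A: pose=(0,8,N) → sL=60/17, sR=60/17, mL=60/17, mR=-60/17
obs B: pose=(2,2,E) → sL=12/5, sR=60/41, mL=396/205, mR=-60/41
sensor matrix S = [[60/17, 60/17], [12/5, 60/41]]; det S = -2304/697
solve [mL_A; mL_B] = S·[w00; w01] and [mR_A; mR_B] = S·[w10; w11]:
  w00 = 1/2, w01 = 1/2, w10 = 0, w11 = -1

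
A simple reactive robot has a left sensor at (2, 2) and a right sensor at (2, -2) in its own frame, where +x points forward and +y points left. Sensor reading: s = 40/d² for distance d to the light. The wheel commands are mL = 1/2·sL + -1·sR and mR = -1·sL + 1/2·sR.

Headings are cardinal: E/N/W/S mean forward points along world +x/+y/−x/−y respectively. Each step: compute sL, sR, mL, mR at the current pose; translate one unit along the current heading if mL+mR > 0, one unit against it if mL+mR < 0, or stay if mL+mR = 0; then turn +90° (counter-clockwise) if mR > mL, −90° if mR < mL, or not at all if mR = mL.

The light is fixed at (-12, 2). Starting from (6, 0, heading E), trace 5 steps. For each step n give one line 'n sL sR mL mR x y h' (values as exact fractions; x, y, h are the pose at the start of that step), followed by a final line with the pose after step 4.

n=0: pose=(6,0,E); sL=1/10, sR=5/52; mL=-3/65, mR=-27/520; mL+mR=-51/520 → advance -1; mR−mL=-3/520 → turn -1·90°
n=1: pose=(5,0,S); sL=40/377, sR=40/241; mL=-10260/90857, mR=-2100/90857; mL+mR=-12360/90857 → advance -1; mR−mL=8160/90857 → turn +1·90°
n=2: pose=(5,1,E); sL=20/181, sR=4/37; mL=-354/6697, mR=-378/6697; mL+mR=-732/6697 → advance -1; mR−mL=-24/6697 → turn -1·90°
n=3: pose=(4,1,S); sL=40/333, sR=8/41; mL=-1844/13653, mR=-308/13653; mL+mR=-2152/13653 → advance -1; mR−mL=512/4551 → turn +1·90°
n=4: pose=(4,2,E); sL=5/41, sR=5/41; mL=-5/82, mR=-5/82; mL+mR=-5/41 → advance -1; mR−mL=0 → turn +0·90°

0 1/10 5/52 -3/65 -27/520 6 0 E
1 40/377 40/241 -10260/90857 -2100/90857 5 0 S
2 20/181 4/37 -354/6697 -378/6697 5 1 E
3 40/333 8/41 -1844/13653 -308/13653 4 1 S
4 5/41 5/41 -5/82 -5/82 4 2 E
final 3 2 E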